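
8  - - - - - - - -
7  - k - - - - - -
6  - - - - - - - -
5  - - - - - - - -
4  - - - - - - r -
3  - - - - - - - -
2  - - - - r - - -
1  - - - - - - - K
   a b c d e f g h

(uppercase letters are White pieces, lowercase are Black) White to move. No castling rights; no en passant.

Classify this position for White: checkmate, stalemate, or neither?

stalemate

White to move; white king on h1.
In check: no.
King squares — g1: attacked by Rg4; g2: attacked by Re2; h2: attacked by Re2.
Legal moves for White: none.
Not in check and no legal moves → stalemate.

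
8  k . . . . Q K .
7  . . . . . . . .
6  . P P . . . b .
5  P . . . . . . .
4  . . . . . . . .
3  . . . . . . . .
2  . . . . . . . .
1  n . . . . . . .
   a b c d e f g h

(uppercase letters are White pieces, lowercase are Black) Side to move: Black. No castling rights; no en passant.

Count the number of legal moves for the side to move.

Black to move; king on a8.
In check: yes, from the white queen on f8.
Legal moves: Be8.
Count: 1.

1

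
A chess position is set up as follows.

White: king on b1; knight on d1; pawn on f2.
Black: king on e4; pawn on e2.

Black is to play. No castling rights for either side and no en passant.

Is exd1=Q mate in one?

After exd1=Q: white king on b1; in check: yes, from the black queen on d1.
White has 2 legal replies: Kb2, Ka2.
In check but a legal move exists → not checkmate.

no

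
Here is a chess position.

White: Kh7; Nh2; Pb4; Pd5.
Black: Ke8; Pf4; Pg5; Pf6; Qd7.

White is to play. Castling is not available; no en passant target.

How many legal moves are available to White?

4

White to move; king on h7.
In check: yes, from the black queen on d7.
Legal moves: Kh8, Kg8, Kh6, Kg6.
Count: 4.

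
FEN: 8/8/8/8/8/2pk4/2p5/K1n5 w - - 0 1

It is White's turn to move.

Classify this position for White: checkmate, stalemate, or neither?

stalemate

White to move; white king on a1.
In check: no.
King squares — b1: attacked by Pc2; a2: attacked by Nc1; b2: attacked by Pc3.
Legal moves for White: none.
Not in check and no legal moves → stalemate.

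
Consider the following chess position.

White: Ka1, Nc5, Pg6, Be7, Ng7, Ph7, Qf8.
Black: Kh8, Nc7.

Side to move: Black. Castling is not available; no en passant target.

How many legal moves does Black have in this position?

Black to move; king on h8.
In check: yes, from the white queen on f8.
Legal moves: none.
Count: 0.

0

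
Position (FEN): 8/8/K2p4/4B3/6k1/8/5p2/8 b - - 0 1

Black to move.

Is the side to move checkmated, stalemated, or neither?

neither

Black to move; black king on g4.
In check: no.
Legal moves for Black: Kh5, Kg5, Kf5, Kh4, Kh3, Kf3, dxe5, d5, f1=Q+, f1=R, f1=B+, f1=N.
Black has 12 legal moves and is not in check → neither.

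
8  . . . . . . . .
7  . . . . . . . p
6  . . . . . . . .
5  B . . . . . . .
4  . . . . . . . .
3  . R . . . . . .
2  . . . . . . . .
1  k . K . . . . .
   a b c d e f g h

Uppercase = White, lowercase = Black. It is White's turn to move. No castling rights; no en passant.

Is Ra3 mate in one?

After Ra3: black king on a1; in check: yes, from the white rook on a3.
King squares — b1: attacked by Kc1; a2: attacked by Ra3; b2: attacked by Kc1.
Black has no legal moves → checkmate.

yes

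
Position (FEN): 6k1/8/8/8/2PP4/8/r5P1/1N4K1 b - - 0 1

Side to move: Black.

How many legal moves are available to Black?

Black to move; king on g8.
In check: no.
Legal moves: Kh8, Kf8, Kh7, Kg7, Kf7, Ra8, Ra7, Ra6, Ra5, Ra4, Ra3, Rxg2+, Rf2, Re2, Rd2, Rc2, Rb2, Ra1.
Count: 18.

18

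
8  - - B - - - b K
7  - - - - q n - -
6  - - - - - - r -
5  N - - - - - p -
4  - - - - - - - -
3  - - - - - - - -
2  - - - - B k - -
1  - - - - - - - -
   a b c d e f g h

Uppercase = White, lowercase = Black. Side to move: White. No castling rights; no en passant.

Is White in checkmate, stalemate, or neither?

checkmate

White to move; white king on h8.
In check: yes, from the black knight on f7.
King squares — g7: attacked by Rg6; h7: attacked by Bg8; g8: attacked by Rg6.
Legal moves for White: none.
In check with no legal moves → checkmate.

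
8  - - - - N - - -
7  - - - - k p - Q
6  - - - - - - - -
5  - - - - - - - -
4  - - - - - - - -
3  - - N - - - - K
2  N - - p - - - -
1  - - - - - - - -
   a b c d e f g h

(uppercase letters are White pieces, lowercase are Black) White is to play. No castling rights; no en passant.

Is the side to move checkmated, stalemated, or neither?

White to move; white king on h3.
In check: no.
Legal moves for White include: Ng7, Nc7, Nf6, Nd6, Qh8, Qg8, Qg7, Qxf7+, Qh6, Qg6, Qh5, Qf5, Qh4+, Qe4+, Qd3, Qc2, Qb1, Kh4, ... (list truncated; more exist).
White has legal moves and is not in check → neither.

neither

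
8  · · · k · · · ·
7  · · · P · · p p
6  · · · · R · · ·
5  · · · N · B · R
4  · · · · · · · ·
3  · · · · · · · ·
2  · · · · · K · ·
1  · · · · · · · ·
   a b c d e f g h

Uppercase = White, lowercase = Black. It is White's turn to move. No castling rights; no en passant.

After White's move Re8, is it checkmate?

yes

After Re8: black king on d8; in check: yes, from the white rook on e8.
King squares — c7: attacked by Nd5; d7: attacked by Bf5; e7: attacked by Nd5; c8: attacked by Pd7; e8: attacked by Pd7.
Black has no legal moves → checkmate.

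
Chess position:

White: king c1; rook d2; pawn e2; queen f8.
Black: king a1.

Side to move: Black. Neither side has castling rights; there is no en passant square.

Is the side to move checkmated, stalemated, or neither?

Black to move; black king on a1.
In check: no.
King squares — b1: attacked by Kc1; a2: attacked by Rd2; b2: attacked by Kc1.
Legal moves for Black: none.
Not in check and no legal moves → stalemate.

stalemate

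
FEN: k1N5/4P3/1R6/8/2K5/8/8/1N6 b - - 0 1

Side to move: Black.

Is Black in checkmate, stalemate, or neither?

Black to move; black king on a8.
In check: no.
King squares — a7: attacked by Nc8; b7: attacked by Rb6; b8: attacked by Rb6.
Legal moves for Black: none.
Not in check and no legal moves → stalemate.

stalemate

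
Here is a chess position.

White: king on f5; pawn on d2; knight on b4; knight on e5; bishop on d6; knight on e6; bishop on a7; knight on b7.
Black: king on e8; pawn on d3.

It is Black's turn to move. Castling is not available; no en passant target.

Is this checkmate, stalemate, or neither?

stalemate

Black to move; black king on e8.
In check: no.
King squares — d7: attacked by Ne5; e7: attacked by Bd6; f7: attacked by Ne5; d8: attacked by Ne6; f8: attacked by Bd6.
Legal moves for Black: none.
Not in check and no legal moves → stalemate.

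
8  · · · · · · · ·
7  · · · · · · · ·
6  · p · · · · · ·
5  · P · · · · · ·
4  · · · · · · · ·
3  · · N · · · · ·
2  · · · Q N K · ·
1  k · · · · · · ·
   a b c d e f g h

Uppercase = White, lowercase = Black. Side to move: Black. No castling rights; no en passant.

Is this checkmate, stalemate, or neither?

Black to move; black king on a1.
In check: no.
King squares — b1: attacked by Nc3; a2: attacked by Qd2; b2: attacked by Qd2.
Legal moves for Black: none.
Not in check and no legal moves → stalemate.

stalemate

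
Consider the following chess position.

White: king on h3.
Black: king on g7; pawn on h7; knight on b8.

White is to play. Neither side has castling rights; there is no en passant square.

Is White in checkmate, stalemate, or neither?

neither

White to move; white king on h3.
In check: no.
Legal moves for White: Kh4, Kg4, Kg3, Kh2, Kg2.
White has 5 legal moves and is not in check → neither.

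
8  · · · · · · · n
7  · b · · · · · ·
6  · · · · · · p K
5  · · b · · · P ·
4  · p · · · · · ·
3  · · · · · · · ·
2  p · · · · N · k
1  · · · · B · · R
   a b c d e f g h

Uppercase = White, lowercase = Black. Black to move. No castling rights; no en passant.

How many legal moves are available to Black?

3

Black to move; king on h2.
In check: yes, from the white rook on h1.
Legal moves: Kg3, Kg2, Bxh1.
Count: 3.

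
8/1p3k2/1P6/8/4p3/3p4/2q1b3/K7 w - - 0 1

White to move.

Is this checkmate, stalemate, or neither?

stalemate

White to move; white king on a1.
In check: no.
King squares — b1: attacked by Qc2; a2: attacked by Qc2; b2: attacked by Qc2.
Legal moves for White: none.
Not in check and no legal moves → stalemate.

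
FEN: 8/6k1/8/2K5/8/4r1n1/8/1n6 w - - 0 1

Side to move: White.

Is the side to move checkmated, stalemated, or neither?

neither

White to move; white king on c5.
In check: no.
Legal moves for White: Kd6, Kc6, Kb6, Kd5, Kb5, Kd4, Kc4, Kb4.
White has 8 legal moves and is not in check → neither.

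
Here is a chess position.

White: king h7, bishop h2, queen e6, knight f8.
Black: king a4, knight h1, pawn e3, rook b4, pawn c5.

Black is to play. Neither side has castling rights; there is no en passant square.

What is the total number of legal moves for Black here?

Black to move; king on a4.
In check: no.
Legal moves: Rb8, Rb7+, Rb6, Rb5, Rh4+, Rg4, Rf4, Re4, Rd4, Rc4, Rb3, Rb2, Rb1, Kb5, Ka5, Ka3, Ng3, Nf2, c4, e2.
Count: 20.

20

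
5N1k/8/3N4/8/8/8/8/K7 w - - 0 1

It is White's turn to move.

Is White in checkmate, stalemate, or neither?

neither

White to move; white king on a1.
In check: no.
Legal moves for White: Nh7, Nd7, Ng6+, Ne6, Ne8, Nc8, Nf7+, Nb7, Nf5, Nb5, Ne4, Nc4, Kb2, Ka2, Kb1.
White has 15 legal moves and is not in check → neither.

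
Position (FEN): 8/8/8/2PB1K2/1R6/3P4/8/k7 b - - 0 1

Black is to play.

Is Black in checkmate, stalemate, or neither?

Black to move; black king on a1.
In check: no.
King squares — b1: attacked by Rb4; a2: attacked by Bd5; b2: attacked by Rb4.
Legal moves for Black: none.
Not in check and no legal moves → stalemate.

stalemate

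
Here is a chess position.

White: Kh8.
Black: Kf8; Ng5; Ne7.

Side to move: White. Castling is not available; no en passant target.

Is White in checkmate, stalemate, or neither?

White to move; white king on h8.
In check: no.
King squares — g7: attacked by Kf8; h7: attacked by Ng5; g8: attacked by Ne7.
Legal moves for White: none.
Not in check and no legal moves → stalemate.

stalemate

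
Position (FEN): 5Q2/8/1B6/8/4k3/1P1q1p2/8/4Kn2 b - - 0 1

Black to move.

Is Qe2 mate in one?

yes

After Qe2: white king on e1; in check: yes, from the black queen on e2.
King squares — d1: attacked by Qe2; f1: attacked by Qe2; d2: attacked by Nf1; e2: attacked by Pf3; f2: attacked by Qe2.
White has no legal moves → checkmate.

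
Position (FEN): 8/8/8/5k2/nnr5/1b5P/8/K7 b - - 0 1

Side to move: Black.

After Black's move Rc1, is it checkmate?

After Rc1: white king on a1; in check: yes, from the black rook on c1.
King squares — b1: attacked by Rc1; a2: attacked by Bb3; b2: attacked by Na4.
White has no legal moves → checkmate.

yes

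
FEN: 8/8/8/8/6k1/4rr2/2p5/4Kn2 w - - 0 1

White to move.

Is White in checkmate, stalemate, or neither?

White to move; white king on e1.
In check: yes, from the black rook on e3.
King squares — d1: attacked by Pc2; f1: attacked by Rf3; d2: attacked by Nf1; e2: attacked by Re3; f2: attacked by Rf3.
Legal moves for White: none.
In check with no legal moves → checkmate.

checkmate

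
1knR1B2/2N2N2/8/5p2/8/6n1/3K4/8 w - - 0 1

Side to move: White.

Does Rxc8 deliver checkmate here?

After Rxc8: black king on b8; in check: yes, from the white rook on c8.
Black has 3 legal replies: Kxc8, Kb7, Ka7.
In check but a legal move exists → not checkmate.

no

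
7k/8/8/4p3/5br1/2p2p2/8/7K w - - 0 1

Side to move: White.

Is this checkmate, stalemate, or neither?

White to move; white king on h1.
In check: no.
King squares — g1: attacked by Rg4; g2: attacked by Pf3; h2: attacked by Bf4.
Legal moves for White: none.
Not in check and no legal moves → stalemate.

stalemate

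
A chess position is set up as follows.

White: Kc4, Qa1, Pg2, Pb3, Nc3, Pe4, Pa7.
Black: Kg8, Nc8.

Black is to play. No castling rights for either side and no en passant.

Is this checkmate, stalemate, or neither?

neither

Black to move; black king on g8.
In check: no.
Legal moves for Black: Kh8, Kf8, Kh7, Kg7, Kf7, Ne7, Nxa7, Nd6+, Nb6+.
Black has 9 legal moves and is not in check → neither.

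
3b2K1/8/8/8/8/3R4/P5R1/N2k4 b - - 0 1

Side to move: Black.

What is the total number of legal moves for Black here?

2

Black to move; king on d1.
In check: yes, from the white rook on d3.
Legal moves: Ke1, Kc1.
Count: 2.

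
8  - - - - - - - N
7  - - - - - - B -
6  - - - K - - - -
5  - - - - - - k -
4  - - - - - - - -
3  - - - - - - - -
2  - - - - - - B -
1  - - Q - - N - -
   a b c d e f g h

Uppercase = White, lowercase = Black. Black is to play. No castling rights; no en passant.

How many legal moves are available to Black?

Black to move; king on g5.
In check: yes, from the white queen on c1.
Legal moves: Kh5, Kf5, Kh4, Kg4.
Count: 4.

4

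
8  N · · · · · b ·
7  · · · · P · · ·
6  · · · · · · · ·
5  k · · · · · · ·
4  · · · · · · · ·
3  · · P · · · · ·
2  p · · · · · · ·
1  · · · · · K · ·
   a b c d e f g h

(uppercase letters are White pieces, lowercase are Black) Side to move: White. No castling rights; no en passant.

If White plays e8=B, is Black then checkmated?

no

After e8=B: black king on a5; in check: no.
Black is not in check, so this cannot be checkmate.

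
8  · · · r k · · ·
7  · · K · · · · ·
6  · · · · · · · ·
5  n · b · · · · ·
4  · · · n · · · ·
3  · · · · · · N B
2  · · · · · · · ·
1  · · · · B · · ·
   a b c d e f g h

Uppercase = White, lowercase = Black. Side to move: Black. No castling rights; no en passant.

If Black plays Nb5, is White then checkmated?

After Nb5: white king on c7; in check: yes, from the black knight on b5.
King squares — b6: attacked by Bc5; c6: attacked by Na5; d6: attacked by Nb5; b7: attacked by Na5; d7: attacked by Rd8; b8: attacked by Rd8; c8: attacked by Rd8; d8: attacked by Ke8.
White has no legal moves → checkmate.

yes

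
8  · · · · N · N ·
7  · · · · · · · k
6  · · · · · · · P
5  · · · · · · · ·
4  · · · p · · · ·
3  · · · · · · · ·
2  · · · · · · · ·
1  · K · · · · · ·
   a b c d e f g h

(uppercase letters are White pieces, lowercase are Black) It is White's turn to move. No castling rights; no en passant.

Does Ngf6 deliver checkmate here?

After Ngf6: black king on h7; in check: yes, from the white knight on f6.
Black has 3 legal replies: Kh8, Kxh6, Kg6.
In check but a legal move exists → not checkmate.

no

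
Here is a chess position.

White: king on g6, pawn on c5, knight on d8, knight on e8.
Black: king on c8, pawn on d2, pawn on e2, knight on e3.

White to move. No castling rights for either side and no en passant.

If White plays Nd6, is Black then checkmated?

After Nd6: black king on c8; in check: yes, from the white knight on d6.
Black has 4 legal replies: Kxd8, Kb8, Kd7, Kc7.
In check but a legal move exists → not checkmate.

no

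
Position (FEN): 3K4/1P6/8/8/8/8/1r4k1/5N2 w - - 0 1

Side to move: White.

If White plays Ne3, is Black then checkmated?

no

After Ne3: black king on g2; in check: yes, from the white knight on e3.
Black has 7 legal replies: Kh3, Kg3, Kf3, Kh2, Kf2, Kh1, Kg1.
In check but a legal move exists → not checkmate.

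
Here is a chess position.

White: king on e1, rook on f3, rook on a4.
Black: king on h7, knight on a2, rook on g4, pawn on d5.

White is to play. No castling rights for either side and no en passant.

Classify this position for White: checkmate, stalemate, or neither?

neither

White to move; white king on e1.
In check: no.
Legal moves for White include: Ra8, Ra7+, Ra6, Ra5, Rxg4, Raf4, Re4, Rd4, Rc4, Rb4, Raa3, Rxa2, Rf8, Rf7+, Rf6, Rf5, Rff4, Rh3+, ... (list truncated; more exist).
White has legal moves and is not in check → neither.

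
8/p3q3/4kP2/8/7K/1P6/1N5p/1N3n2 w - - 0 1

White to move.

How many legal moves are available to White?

13

White to move; king on h4.
In check: no.
Legal moves: Kh5, Kg5, Kg4, Kh3, Nc4, Na4, Nd3, Nd1, Nc3, Na3, Nd2, fxe7, b4.
Count: 13.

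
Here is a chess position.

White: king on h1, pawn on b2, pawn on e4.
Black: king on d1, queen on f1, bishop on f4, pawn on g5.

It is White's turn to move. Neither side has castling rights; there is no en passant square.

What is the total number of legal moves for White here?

0

White to move; king on h1.
In check: yes, from the black queen on f1.
Legal moves: none.
Count: 0.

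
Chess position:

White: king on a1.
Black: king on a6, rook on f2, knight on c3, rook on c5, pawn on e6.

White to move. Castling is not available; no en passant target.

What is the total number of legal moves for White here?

0

White to move; king on a1.
In check: no.
Legal moves: none.
Count: 0.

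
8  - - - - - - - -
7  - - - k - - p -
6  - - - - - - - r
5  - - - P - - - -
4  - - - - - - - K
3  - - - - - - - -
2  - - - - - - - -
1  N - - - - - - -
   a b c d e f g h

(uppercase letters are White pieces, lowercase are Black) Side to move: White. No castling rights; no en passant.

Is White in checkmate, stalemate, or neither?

White to move; white king on h4.
In check: yes, from the black rook on h6.
Legal moves for White: Kg5, Kg4, Kg3.
White is in check but has 3 legal moves → neither.

neither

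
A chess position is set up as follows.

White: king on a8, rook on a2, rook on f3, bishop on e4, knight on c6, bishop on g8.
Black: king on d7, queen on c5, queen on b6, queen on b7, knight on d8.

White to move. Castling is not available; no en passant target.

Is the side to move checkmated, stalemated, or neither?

checkmate

White to move; white king on a8.
In check: yes, from the black queen on b7.
King squares — a7: attacked by Qb6; b7: attacked by Qb6; b8: attacked by Qb7.
Legal moves for White: none.
In check with no legal moves → checkmate.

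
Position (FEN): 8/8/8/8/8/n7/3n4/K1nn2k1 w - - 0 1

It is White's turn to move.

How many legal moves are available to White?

White to move; king on a1.
In check: no.
Legal moves: none.
Count: 0.

0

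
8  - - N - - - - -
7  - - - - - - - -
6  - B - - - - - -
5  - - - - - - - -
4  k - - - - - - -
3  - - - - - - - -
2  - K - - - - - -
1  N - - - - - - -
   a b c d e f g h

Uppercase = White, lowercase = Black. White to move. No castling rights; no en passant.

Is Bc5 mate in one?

After Bc5: black king on a4; in check: no.
Black is not in check, so this cannot be checkmate.

no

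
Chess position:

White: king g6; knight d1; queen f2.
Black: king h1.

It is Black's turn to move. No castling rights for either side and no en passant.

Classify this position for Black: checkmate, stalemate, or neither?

Black to move; black king on h1.
In check: no.
King squares — g1: attacked by Qf2; g2: attacked by Qf2; h2: attacked by Qf2.
Legal moves for Black: none.
Not in check and no legal moves → stalemate.

stalemate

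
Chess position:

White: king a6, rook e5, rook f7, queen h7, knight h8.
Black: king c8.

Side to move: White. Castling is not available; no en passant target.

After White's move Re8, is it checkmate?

After Re8: black king on c8; in check: yes, from the white rook on e8.
King squares — b7: attacked by Ka6; c7: attacked by Rf7; d7: attacked by Rf7; b8: attacked by Re8; d8: attacked by Re8.
Black has no legal moves → checkmate.

yes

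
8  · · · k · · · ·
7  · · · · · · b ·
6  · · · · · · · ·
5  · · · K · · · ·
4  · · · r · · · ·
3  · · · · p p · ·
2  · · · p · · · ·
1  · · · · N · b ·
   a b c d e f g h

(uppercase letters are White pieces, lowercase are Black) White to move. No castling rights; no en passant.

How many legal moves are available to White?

3

White to move; king on d5.
In check: yes, from the black rook on d4.
Legal moves: Ke6, Kc6, Kc5.
Count: 3.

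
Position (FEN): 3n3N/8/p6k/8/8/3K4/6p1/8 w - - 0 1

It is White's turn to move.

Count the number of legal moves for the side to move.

10

White to move; king on d3.
In check: no.
Legal moves: Nf7+, Ng6, Ke4, Kd4, Kc4, Ke3, Kc3, Ke2, Kd2, Kc2.
Count: 10.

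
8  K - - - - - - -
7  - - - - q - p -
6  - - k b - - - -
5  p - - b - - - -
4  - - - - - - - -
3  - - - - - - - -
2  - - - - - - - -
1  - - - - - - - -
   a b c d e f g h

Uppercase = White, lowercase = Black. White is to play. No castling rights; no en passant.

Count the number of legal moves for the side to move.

White to move; king on a8.
In check: no.
Legal moves: none.
Count: 0.

0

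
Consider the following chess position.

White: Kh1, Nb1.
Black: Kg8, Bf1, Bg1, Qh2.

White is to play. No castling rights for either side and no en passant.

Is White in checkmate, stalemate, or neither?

White to move; white king on h1.
In check: yes, from the black queen on h2.
King squares — g1: attacked by Qh2; g2: attacked by Bf1; h2: attacked by Bg1.
Legal moves for White: none.
In check with no legal moves → checkmate.

checkmate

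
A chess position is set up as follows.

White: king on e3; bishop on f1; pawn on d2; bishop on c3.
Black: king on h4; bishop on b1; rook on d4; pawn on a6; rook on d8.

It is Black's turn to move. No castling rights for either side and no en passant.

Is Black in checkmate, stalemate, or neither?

neither

Black to move; black king on h4.
In check: no.
Legal moves for Black include: Rh8, Rg8, Rf8, Re8+, Rc8, Rb8, Ra8, R8d7, R8d6, R8d5, Kh5, Kg5, Kg4, Kg3, R4d7, R4d6, R4d5, Rg4, ... (list truncated; more exist).
Black has legal moves and is not in check → neither.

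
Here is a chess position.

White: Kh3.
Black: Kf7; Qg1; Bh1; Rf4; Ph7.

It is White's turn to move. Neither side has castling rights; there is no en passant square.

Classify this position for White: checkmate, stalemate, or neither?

White to move; white king on h3.
In check: no.
King squares — g2: attacked by Qg1; h2: attacked by Qg1; g3: attacked by Qg1; g4: attacked by Qg1; h4: attacked by Rf4.
Legal moves for White: none.
Not in check and no legal moves → stalemate.

stalemate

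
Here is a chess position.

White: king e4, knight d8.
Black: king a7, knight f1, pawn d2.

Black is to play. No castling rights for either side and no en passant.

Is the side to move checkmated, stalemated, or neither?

neither

Black to move; black king on a7.
In check: no.
Legal moves for Black: Kb8, Ka8, Kb6, Ka6, Ng3+, Ne3, Nh2, d1=Q, d1=R, d1=B, d1=N.
Black has 11 legal moves and is not in check → neither.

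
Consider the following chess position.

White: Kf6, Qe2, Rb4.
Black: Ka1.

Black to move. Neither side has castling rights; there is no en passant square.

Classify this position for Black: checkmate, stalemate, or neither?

stalemate

Black to move; black king on a1.
In check: no.
King squares — b1: attacked by Rb4; a2: attacked by Qe2; b2: attacked by Qe2.
Legal moves for Black: none.
Not in check and no legal moves → stalemate.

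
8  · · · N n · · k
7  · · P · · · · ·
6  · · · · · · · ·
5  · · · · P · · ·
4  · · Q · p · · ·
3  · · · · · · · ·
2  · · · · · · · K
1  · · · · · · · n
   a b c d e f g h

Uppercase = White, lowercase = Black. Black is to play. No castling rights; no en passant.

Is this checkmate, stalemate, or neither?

neither

Black to move; black king on h8.
In check: no.
Legal moves for Black: Kh7, Kg7, Ng7, Nxc7, Nf6, Nd6, Ng3, Nf2, e3.
Black has 9 legal moves and is not in check → neither.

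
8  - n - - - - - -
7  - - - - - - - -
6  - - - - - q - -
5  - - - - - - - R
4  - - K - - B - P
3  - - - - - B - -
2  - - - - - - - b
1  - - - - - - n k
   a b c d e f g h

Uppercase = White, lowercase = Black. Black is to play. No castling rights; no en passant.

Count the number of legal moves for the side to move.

Black to move; king on h1.
In check: yes, from the white bishop on f3.
Legal moves: Nxf3.
Count: 1.

1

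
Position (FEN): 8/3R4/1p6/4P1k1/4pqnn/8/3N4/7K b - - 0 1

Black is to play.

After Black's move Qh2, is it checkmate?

yes

After Qh2: white king on h1; in check: yes, from the black queen on h2.
King squares — g1: attacked by Qh2; g2: attacked by Qh2; h2: attacked by Ng4.
White has no legal moves → checkmate.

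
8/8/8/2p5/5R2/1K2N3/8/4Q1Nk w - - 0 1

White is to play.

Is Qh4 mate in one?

no

After Qh4: black king on h1; in check: yes, from the white queen on h4.
Black has 1 legal reply: Kxg1.
In check but a legal move exists → not checkmate.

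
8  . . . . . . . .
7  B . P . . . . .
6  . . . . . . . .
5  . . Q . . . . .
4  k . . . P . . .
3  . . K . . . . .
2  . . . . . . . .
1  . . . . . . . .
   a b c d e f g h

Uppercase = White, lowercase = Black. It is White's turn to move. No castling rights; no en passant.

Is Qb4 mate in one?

After Qb4: black king on a4; in check: yes, from the white queen on b4.
King squares — a3: attacked by Qb4; b3: attacked by Kc3; b4: attacked by Kc3; a5: attacked by Qb4; b5: attacked by Qb4.
Black has no legal moves → checkmate.

yes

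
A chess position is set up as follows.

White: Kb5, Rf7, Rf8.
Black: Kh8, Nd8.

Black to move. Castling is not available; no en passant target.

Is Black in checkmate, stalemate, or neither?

Black to move; black king on h8.
In check: yes, from the white rook on f8.
King squares — g7: attacked by Rf7; h7: attacked by Rf7; g8: attacked by Rf8.
Legal moves for Black: none.
In check with no legal moves → checkmate.

checkmate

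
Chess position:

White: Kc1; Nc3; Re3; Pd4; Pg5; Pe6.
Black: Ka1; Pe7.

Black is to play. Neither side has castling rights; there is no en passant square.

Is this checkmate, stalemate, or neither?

stalemate

Black to move; black king on a1.
In check: no.
King squares — b1: attacked by Kc1; a2: attacked by Nc3; b2: attacked by Kc1.
Legal moves for Black: none.
Not in check and no legal moves → stalemate.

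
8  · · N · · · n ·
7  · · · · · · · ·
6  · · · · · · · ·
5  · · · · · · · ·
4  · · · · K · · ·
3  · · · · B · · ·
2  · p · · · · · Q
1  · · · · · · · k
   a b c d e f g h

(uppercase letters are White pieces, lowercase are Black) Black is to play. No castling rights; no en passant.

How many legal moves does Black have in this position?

1

Black to move; king on h1.
In check: yes, from the white queen on h2.
Legal moves: Kxh2.
Count: 1.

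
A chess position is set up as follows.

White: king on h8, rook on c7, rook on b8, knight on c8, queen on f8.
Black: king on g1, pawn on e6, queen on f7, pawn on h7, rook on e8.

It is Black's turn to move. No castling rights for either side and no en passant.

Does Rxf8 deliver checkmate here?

yes

After Rxf8: white king on h8; in check: yes, from the black rook on f8.
King squares — g7: attacked by Qf7; h7: attacked by Qf7; g8: attacked by Qf7.
White has no legal moves → checkmate.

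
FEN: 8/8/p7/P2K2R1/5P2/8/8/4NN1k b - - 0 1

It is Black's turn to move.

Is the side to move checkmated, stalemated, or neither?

Black to move; black king on h1.
In check: no.
King squares — g1: attacked by Rg5; g2: attacked by Ne1; h2: attacked by Nf1.
Legal moves for Black: none.
Not in check and no legal moves → stalemate.

stalemate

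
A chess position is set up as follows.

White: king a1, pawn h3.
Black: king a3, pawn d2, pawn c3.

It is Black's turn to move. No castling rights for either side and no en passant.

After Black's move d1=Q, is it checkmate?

yes

After d1=Q: white king on a1; in check: yes, from the black queen on d1.
King squares — b1: attacked by Qd1; a2: attacked by Ka3; b2: attacked by Ka3.
White has no legal moves → checkmate.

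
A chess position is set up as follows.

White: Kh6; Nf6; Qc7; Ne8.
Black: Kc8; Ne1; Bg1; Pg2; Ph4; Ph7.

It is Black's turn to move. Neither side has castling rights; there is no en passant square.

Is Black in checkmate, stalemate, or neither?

Black to move; black king on c8.
In check: yes, from the white queen on c7.
King squares — b7: attacked by Qc7; c7: attacked by Ne8; d7: attacked by Nf6; b8: attacked by Qc7; d8: attacked by Qc7.
Legal moves for Black: none.
In check with no legal moves → checkmate.

checkmate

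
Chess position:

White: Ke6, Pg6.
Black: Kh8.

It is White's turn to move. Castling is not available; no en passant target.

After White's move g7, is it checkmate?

no

After g7: black king on h8; in check: yes, from the white pawn on g7.
Black has 3 legal replies: Kg8, Kh7, Kxg7.
In check but a legal move exists → not checkmate.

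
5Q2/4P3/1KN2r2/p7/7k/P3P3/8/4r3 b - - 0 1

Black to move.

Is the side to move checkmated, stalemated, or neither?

neither

Black to move; black king on h4.
In check: no.
Legal moves for Black include: Rxf8, Rf7, Rh6, Rg6, Re6, Rd6, Rxc6+, Rf5, Rf4, Rf3, Rf2, Rff1, Kh5, Kg5, Kg4, Kh3, Kg3, Rxe3, ... (list truncated; more exist).
Black has legal moves and is not in check → neither.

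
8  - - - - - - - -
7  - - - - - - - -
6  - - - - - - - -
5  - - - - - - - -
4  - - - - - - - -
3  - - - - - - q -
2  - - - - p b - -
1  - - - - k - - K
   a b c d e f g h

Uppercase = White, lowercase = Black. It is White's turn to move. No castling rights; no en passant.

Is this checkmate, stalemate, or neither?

White to move; white king on h1.
In check: no.
King squares — g1: attacked by Bf2; g2: attacked by Qg3; h2: attacked by Qg3.
Legal moves for White: none.
Not in check and no legal moves → stalemate.

stalemate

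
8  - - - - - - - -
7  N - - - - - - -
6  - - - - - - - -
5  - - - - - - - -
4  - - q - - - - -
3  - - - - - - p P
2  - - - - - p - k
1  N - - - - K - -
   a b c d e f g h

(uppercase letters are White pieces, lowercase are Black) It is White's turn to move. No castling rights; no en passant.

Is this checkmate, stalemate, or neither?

White to move; white king on f1.
In check: yes, from the black queen on c4.
King squares — e1: attacked by Pf2; g1: attacked by Pf2; e2: attacked by Qc4; f2: attacked by Pg3; g2: attacked by Kh2.
Legal moves for White: none.
In check with no legal moves → checkmate.

checkmate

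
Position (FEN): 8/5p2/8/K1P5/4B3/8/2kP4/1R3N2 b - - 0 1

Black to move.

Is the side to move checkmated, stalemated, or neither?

Black to move; black king on c2.
In check: yes, from the white bishop on e4.
King squares — b1: attacked by Be4; c1: attacked by Rb1; d1: attacked by Rb1; b2: attacked by Rb1; d2: attacked by Nf1; b3: attacked by Rb1; c3: attacked by Pd2; d3: attacked by Be4.
Legal moves for Black: none.
In check with no legal moves → checkmate.

checkmate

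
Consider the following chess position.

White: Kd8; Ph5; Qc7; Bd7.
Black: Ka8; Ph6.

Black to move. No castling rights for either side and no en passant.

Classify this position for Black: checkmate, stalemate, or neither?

stalemate

Black to move; black king on a8.
In check: no.
King squares — a7: attacked by Qc7; b7: attacked by Qc7; b8: attacked by Qc7.
Legal moves for Black: none.
Not in check and no legal moves → stalemate.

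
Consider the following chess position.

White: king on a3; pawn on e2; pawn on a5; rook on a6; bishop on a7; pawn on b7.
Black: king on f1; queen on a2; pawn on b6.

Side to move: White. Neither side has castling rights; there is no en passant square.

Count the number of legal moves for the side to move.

White to move; king on a3.
In check: yes, from the black queen on a2.
Legal moves: Kb4, Kxa2.
Count: 2.

2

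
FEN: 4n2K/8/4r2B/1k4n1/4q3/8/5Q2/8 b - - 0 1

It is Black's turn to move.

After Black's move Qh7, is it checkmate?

yes

After Qh7: white king on h8; in check: yes, from the black queen on h7.
King squares — g7: attacked by Qh7; h7: attacked by Ng5; g8: attacked by Qh7.
White has no legal moves → checkmate.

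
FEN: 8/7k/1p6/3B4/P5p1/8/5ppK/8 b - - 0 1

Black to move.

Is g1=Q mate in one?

yes

After g1=Q: white king on h2; in check: yes, from the black queen on g1.
King squares — g1: attacked by Pf2; h1: attacked by Qg1; g2: attacked by Qg1; g3: attacked by Qg1; h3: attacked by Pg4.
White has no legal moves → checkmate.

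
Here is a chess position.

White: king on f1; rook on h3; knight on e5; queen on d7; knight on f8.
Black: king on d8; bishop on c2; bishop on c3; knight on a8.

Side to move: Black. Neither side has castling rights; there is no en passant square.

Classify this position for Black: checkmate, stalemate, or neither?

checkmate

Black to move; black king on d8.
In check: yes, from the white queen on d7.
King squares — c7: attacked by Qd7; d7: attacked by Ne5; e7: attacked by Qd7; c8: attacked by Qd7; e8: attacked by Qd7.
Legal moves for Black: none.
In check with no legal moves → checkmate.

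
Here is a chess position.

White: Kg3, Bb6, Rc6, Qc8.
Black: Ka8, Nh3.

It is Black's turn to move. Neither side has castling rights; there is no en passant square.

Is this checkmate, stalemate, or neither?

Black to move; black king on a8.
In check: yes, from the white queen on c8.
King squares — a7: attacked by Bb6; b7: attacked by Qc8; b8: attacked by Qc8.
Legal moves for Black: none.
In check with no legal moves → checkmate.

checkmate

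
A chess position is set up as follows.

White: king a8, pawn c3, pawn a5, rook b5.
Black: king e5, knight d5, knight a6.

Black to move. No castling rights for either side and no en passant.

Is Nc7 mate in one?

After Nc7: white king on a8; in check: yes, from the black knight on c7.
White has 3 legal replies: Kb8, Kb7, Ka7.
In check but a legal move exists → not checkmate.

no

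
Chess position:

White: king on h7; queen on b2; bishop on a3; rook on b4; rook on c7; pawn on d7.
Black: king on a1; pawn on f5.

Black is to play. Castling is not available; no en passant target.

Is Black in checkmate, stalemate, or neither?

Black to move; black king on a1.
In check: yes, from the white queen on b2.
King squares — b1: attacked by Qb2; a2: attacked by Qb2; b2: attacked by Ba3.
Legal moves for Black: none.
In check with no legal moves → checkmate.

checkmate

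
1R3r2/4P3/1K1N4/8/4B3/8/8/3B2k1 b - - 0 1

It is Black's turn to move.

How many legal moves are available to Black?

16

Black to move; king on g1.
In check: no.
Legal moves: Rh8, Rg8, Re8, Rd8, Rc8, Rxb8+, Rf7, Rf6, Rf5, Rf4, Rf3, Rf2, Rf1, Kh2, Kf2, Kf1.
Count: 16.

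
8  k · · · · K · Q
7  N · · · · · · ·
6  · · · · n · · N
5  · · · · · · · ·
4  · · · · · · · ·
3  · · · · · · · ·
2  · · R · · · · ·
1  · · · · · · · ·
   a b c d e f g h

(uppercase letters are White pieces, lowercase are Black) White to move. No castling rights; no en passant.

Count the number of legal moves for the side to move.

4

White to move; king on f8.
In check: yes, from the black knight on e6.
Legal moves: Kg8, Ke8, Kf7+, Ke7+.
Count: 4.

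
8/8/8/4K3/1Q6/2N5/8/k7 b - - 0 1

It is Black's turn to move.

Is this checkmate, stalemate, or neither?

Black to move; black king on a1.
In check: no.
King squares — b1: attacked by Nc3; a2: attacked by Nc3; b2: attacked by Qb4.
Legal moves for Black: none.
Not in check and no legal moves → stalemate.

stalemate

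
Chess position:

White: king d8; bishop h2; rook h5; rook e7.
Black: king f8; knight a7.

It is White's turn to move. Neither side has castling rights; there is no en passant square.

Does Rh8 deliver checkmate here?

yes

After Rh8: black king on f8; in check: yes, from the white rook on h8.
King squares — e7: attacked by Kd8; f7: attacked by Re7; g7: attacked by Re7; e8: attacked by Re7; g8: attacked by Rh8.
Black has no legal moves → checkmate.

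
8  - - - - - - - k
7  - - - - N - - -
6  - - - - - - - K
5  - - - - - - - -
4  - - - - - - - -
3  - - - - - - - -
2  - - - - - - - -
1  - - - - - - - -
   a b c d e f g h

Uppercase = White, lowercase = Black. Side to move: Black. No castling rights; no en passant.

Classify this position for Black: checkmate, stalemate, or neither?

stalemate

Black to move; black king on h8.
In check: no.
King squares — g7: attacked by Kh6; h7: attacked by Kh6; g8: attacked by Ne7.
Legal moves for Black: none.
Not in check and no legal moves → stalemate.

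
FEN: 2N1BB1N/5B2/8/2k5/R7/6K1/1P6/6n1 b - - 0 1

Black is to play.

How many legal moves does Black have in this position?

Black to move; king on c5.
In check: yes, from the white bishop on f8.
Legal moves: none.
Count: 0.

0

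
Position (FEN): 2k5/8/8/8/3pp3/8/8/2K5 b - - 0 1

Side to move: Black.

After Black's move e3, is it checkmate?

no

After e3: white king on c1; in check: no.
White is not in check, so this cannot be checkmate.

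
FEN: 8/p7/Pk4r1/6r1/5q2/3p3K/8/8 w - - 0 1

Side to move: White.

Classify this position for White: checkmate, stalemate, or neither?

stalemate

White to move; white king on h3.
In check: no.
King squares — g2: attacked by Rg5; h2: attacked by Qf4; g3: attacked by Qf4; g4: attacked by Qf4; h4: attacked by Qf4.
Legal moves for White: none.
Not in check and no legal moves → stalemate.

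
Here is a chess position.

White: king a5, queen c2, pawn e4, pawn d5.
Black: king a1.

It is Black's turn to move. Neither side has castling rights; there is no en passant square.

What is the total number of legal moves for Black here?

0

Black to move; king on a1.
In check: no.
Legal moves: none.
Count: 0.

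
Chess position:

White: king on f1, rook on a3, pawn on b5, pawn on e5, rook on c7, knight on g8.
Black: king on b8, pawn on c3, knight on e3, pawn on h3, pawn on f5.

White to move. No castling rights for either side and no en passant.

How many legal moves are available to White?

4

White to move; king on f1.
In check: yes, from the black knight on e3.
Legal moves: Kf2, Ke2, Kg1, Ke1.
Count: 4.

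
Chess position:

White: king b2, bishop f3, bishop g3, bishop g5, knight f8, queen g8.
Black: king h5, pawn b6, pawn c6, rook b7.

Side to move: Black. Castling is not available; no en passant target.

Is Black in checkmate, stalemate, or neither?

checkmate

Black to move; black king on h5.
In check: yes, from the white bishop on f3.
King squares — g4: attacked by Bf3; h4: attacked by Bg3; g5: attacked by Qg8; g6: attacked by Nf8; h6: attacked by Bg5.
Legal moves for Black: none.
In check with no legal moves → checkmate.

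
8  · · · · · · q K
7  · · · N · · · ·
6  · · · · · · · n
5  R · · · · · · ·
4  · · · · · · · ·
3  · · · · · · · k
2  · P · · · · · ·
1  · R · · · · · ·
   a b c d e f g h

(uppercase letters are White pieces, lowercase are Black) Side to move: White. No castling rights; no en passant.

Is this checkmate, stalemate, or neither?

White to move; white king on h8.
In check: yes, from the black queen on g8.
King squares — g7: attacked by Qg8; h7: attacked by Qg8; g8: attacked by Nh6.
Legal moves for White: none.
In check with no legal moves → checkmate.

checkmate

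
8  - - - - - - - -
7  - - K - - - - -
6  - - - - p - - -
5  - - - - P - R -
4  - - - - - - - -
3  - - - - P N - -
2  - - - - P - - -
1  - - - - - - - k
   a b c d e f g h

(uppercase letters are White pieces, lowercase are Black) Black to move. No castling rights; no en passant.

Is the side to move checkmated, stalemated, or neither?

Black to move; black king on h1.
In check: no.
King squares — g1: attacked by Nf3; g2: attacked by Rg5; h2: attacked by Nf3.
Legal moves for Black: none.
Not in check and no legal moves → stalemate.

stalemate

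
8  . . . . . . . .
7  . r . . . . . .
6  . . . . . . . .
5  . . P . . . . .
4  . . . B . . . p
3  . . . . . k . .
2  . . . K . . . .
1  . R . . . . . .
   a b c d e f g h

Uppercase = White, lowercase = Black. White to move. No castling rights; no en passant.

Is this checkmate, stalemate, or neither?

neither

White to move; white king on d2.
In check: no.
Legal moves for White include: Bh8, Bg7, Bf6, Be5, Be3, Bc3, Bf2, Bb2, Bg1, Ba1, Kd3, Kc3, Kc2, Ke1, Kd1, Kc1, Rxb7, Rb6, ... (list truncated; more exist).
White has legal moves and is not in check → neither.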